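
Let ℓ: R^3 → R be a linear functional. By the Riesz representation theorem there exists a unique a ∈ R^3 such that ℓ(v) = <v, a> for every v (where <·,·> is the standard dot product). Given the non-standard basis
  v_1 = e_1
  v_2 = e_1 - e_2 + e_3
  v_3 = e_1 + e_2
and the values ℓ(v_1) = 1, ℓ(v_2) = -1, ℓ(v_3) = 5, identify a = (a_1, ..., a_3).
a = (1, 4, 2)

Write a = (a_1, ..., a_3) in the standard basis. For each basis vector v_i, ℓ(v_i) = <v_i, a> is a linear equation in the a_j's. Collect the n equations into a matrix system V a = ℓ, where row i of V is v_i (expressed in the standard basis). Since V is invertible (lower-triangular with 1s on the diagonal, up to permutation), solve by back-substitution:
  V =
[[1, 0, 0],
 [1, -1, 1],
 [1, 1, 0]]
  V a = (1, -1, 5)
Solving gives a = (1, 4, 2).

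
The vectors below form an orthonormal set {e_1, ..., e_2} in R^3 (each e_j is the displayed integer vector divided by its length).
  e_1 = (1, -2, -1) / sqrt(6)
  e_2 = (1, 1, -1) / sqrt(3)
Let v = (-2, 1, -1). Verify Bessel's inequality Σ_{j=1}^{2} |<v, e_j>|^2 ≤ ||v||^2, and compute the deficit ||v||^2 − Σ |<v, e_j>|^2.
Σ |<v, e_j>|^2 = 3/2; ||v||^2 = 6; deficit = 9/2

Write each e_j = u_j / sqrt(<u_j, u_j>) where u_j is the displayed integer vector. Then <v, e_j> = <v, u_j> / sqrt(<u_j, u_j>), so |<v, e_j>|^2 = <v, u_j>^2 / <u_j, u_j>.
Coefficients: <v, e_1> = -3/sqrt(6), <v, e_2> = 0/sqrt(3).
Square and sum: Σ |<v, e_j>|^2 = 3/2.
Compute ||v||^2 = v·v = 6.
Deficit = 6 − 3/2 = 9/2 ≥ 0, confirming Bessel's inequality. (The deficit equals ||v − Σ <v,e_j> e_j||^2, the squared distance from v to span{e_j}.)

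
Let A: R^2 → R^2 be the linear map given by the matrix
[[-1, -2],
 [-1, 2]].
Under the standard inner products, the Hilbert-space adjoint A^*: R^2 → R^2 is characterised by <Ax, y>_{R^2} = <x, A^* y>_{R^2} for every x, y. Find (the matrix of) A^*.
A^* = A^T =
[[-1, -1],
 [-2, 2]]

For real matrices with standard dot products, the defining identity <Ax, y> = <x, A^* y> gives (Ax)^T y = x^T (A^*) y, i.e. x^T A^T y = x^T (A^*) y. Since this holds for all x, y, we must have A^* = A^T. Therefore
A^* =
[[-1, -1],
 [-2, 2]].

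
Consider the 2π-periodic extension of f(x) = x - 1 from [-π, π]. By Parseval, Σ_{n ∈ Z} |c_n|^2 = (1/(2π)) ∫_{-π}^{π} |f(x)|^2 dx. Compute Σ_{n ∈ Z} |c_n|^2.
Σ |c_n|^2 = π^2/3 + 1

Expand and integrate term by term over [-π, π]:
  ∫ (x)^2 dx = 1·(2π^3/3); ∫ 2·1·(-1)·x dx = 0 (odd integrand); ∫ (-1)^2 dx = 1·2π.
So (1/(2π)) ∫_{-π}^{π} (x - 1)^2 dx = 1π^2/3 + 1 = π^2/3 + 1.
Parseval ⇒ Σ |c_n|^2 = π^2/3 + 1.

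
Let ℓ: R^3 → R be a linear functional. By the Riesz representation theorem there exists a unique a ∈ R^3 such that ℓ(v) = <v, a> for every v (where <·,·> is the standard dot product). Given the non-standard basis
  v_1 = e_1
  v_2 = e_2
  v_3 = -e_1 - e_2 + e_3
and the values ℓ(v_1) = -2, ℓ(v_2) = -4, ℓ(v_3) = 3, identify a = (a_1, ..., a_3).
a = (-2, -4, -3)

Write a = (a_1, ..., a_3) in the standard basis. For each basis vector v_i, ℓ(v_i) = <v_i, a> is a linear equation in the a_j's. Collect the n equations into a matrix system V a = ℓ, where row i of V is v_i (expressed in the standard basis). Since V is invertible (lower-triangular with 1s on the diagonal, up to permutation), solve by back-substitution:
  V =
[[1, 0, 0],
 [0, 1, 0],
 [-1, -1, 1]]
  V a = (-2, -4, 3)
Solving gives a = (-2, -4, -3).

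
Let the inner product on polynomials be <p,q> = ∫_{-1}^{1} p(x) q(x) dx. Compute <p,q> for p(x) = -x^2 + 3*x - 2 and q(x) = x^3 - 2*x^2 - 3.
<p,q> = 56/3

Expand the product: p(x)·q(x) = -x^5 + 5*x^4 - 8*x^3 + 7*x^2 - 9*x + 6.
∫_{-1}^{1} of each monomial x^k gives [2/(k+1) if k even, 0 if k odd]. Integrating term-by-term (or equivalently evaluating the antiderivative F(x) = -x^6/6 + x^5 - 2*x^4 + 7*x^3/3 - 9*x^2/2 + 6*x at the endpoints):
  F(1) − F(−1) = 8/3 − (-16) = 56/3.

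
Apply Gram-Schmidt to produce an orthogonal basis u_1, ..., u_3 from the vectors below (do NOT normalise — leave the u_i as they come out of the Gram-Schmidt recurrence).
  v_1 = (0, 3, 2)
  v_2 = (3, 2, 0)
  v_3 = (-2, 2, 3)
Orthogonal basis:
  u_1 = (0, 3, 2)
  u_2 = (3, 8/13, -12/13)
  u_3 = (4/19, -6/19, 9/19)

Apply the Gram-Schmidt recurrence
  u_1 = v_1
  u_i = v_i − Σ_{j<i} ((v_i · u_j) / (u_j · u_j)) · u_j.

Step by step this gives:
  u_1 = (0, 3, 2)
  u_2 = (3, 8/13, -12/13)
  u_3 = (4/19, -6/19, 9/19)

Orthogonality check:
  u_2 · u_1 = 0 (should be 0)
  u_3 · u_1 = 0 (should be 0)
  u_3 · u_2 = 0 (should be 0)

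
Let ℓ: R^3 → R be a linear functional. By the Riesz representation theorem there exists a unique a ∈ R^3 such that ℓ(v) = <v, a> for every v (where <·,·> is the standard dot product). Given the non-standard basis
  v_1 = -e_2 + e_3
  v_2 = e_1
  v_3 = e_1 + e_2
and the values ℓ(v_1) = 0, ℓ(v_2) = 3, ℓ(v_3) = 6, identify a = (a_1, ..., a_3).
a = (3, 3, 3)

Write a = (a_1, ..., a_3) in the standard basis. For each basis vector v_i, ℓ(v_i) = <v_i, a> is a linear equation in the a_j's. Collect the n equations into a matrix system V a = ℓ, where row i of V is v_i (expressed in the standard basis). Since V is invertible (lower-triangular with 1s on the diagonal, up to permutation), solve by back-substitution:
  V =
[[0, -1, 1],
 [1, 0, 0],
 [1, 1, 0]]
  V a = (0, 3, 6)
Solving gives a = (3, 3, 3).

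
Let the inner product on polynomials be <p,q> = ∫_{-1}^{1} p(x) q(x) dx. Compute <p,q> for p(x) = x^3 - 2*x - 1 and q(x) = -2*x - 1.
<p,q> = 58/15

Expand the product: p(x)·q(x) = -2*x^4 - x^3 + 4*x^2 + 4*x + 1.
∫_{-1}^{1} of each monomial x^k gives [2/(k+1) if k even, 0 if k odd]. Integrating term-by-term (or equivalently evaluating the antiderivative F(x) = -2*x^5/5 - x^4/4 + 4*x^3/3 + 2*x^2 + x at the endpoints):
  F(1) − F(−1) = 221/60 − (-11/60) = 58/15.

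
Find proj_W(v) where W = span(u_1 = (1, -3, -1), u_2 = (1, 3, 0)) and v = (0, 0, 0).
proj_W(v) = (0, 0, 0)

Set up U = [u_1 | ... | u_2] ∈ R^(3×2). The projector onto W = col(U) is P = U (U^T U)^(-1) U^T.
Compute U^T U =
  [11, -8]
  [-8, 10],
and U^T v = (0, 0).
Solve U^T U · c = U^T v for the coefficients: c = (0, 0). The projection is proj_W(v) = U c.
Check: (v - proj_W(v)) · u_1 = 0  (should be 0).
Check: (v - proj_W(v)) · u_2 = 0  (should be 0).
Result: proj_W(v) = (0, 0, 0).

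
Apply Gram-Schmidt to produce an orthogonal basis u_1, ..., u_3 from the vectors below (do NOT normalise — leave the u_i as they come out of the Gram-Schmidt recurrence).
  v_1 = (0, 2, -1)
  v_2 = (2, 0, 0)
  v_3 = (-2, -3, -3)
Orthogonal basis:
  u_1 = (0, 2, -1)
  u_2 = (2, 0, 0)
  u_3 = (0, -9/5, -18/5)

Apply the Gram-Schmidt recurrence
  u_1 = v_1
  u_i = v_i − Σ_{j<i} ((v_i · u_j) / (u_j · u_j)) · u_j.

Step by step this gives:
  u_1 = (0, 2, -1)
  u_2 = (2, 0, 0)
  u_3 = (0, -9/5, -18/5)

Orthogonality check:
  u_2 · u_1 = 0 (should be 0)
  u_3 · u_1 = 0 (should be 0)
  u_3 · u_2 = 0 (should be 0)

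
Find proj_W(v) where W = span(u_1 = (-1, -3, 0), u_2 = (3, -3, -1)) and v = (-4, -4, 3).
proj_W(v) = (-50/11, -42/11, 9/11)

Set up U = [u_1 | ... | u_2] ∈ R^(3×2). The projector onto W = col(U) is P = U (U^T U)^(-1) U^T.
Compute U^T U =
  [10, 6]
  [6, 19],
and U^T v = (16, -3).
Solve U^T U · c = U^T v for the coefficients: c = (23/11, -9/11). The projection is proj_W(v) = U c.
Check: (v - proj_W(v)) · u_1 = 0  (should be 0).
Check: (v - proj_W(v)) · u_2 = 0  (should be 0).
Result: proj_W(v) = (-50/11, -42/11, 9/11).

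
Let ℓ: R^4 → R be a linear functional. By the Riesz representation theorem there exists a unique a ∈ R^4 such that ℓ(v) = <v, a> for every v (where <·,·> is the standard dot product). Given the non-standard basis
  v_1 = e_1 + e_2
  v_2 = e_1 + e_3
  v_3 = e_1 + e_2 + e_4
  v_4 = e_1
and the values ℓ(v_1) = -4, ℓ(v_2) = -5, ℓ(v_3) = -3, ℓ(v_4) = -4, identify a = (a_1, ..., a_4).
a = (-4, 0, -1, 1)

Write a = (a_1, ..., a_4) in the standard basis. For each basis vector v_i, ℓ(v_i) = <v_i, a> is a linear equation in the a_j's. Collect the n equations into a matrix system V a = ℓ, where row i of V is v_i (expressed in the standard basis). Since V is invertible (lower-triangular with 1s on the diagonal, up to permutation), solve by back-substitution:
  V =
[[1, 1, 0, 0],
 [1, 0, 1, 0],
 [1, 1, 0, 1],
 [1, 0, 0, 0]]
  V a = (-4, -5, -3, -4)
Solving gives a = (-4, 0, -1, 1).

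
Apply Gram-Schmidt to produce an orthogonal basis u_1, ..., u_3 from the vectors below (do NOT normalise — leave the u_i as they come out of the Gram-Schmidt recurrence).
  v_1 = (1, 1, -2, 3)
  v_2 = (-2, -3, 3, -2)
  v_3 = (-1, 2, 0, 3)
Orthogonal basis:
  u_1 = (1, 1, -2, 3)
  u_2 = (-13/15, -28/15, 11/15, 7/5)
  u_3 = (-151/101, 172/101, 120/101, 73/101)

Apply the Gram-Schmidt recurrence
  u_1 = v_1
  u_i = v_i − Σ_{j<i} ((v_i · u_j) / (u_j · u_j)) · u_j.

Step by step this gives:
  u_1 = (1, 1, -2, 3)
  u_2 = (-13/15, -28/15, 11/15, 7/5)
  u_3 = (-151/101, 172/101, 120/101, 73/101)

Orthogonality check:
  u_2 · u_1 = 0 (should be 0)
  u_3 · u_1 = 0 (should be 0)
  u_3 · u_2 = 0 (should be 0)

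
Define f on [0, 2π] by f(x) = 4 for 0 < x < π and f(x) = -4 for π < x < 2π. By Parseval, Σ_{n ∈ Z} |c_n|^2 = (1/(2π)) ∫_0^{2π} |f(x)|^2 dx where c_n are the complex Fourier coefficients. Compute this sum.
Σ |c_n|^2 = 16

Parseval equates the L^2 energy of f (normalised by 1/(2π)) with the ℓ^2 sum of its Fourier coefficients: (1/(2π)) ∫_0^{2π} |f|^2 = Σ |c_n|^2.
Compute the left side: (1/(2π)) [∫_0^π 4^2 dx + ∫_π^{2π} (-4)^2 dx] = (1/(2π)) · (16π + 16π) = (16 + 16)/2 = 16.
So Σ_{n ∈ Z} |c_n|^2 = 16.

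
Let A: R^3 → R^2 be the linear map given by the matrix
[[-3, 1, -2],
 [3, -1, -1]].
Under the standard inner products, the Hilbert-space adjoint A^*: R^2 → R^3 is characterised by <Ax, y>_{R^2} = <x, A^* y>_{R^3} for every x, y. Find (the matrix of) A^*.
A^* = A^T =
[[-3, 3],
 [1, -1],
 [-2, -1]]

For real matrices with standard dot products, the defining identity <Ax, y> = <x, A^* y> gives (Ax)^T y = x^T (A^*) y, i.e. x^T A^T y = x^T (A^*) y. Since this holds for all x, y, we must have A^* = A^T. Therefore
A^* =
[[-3, 3],
 [1, -1],
 [-2, -1]].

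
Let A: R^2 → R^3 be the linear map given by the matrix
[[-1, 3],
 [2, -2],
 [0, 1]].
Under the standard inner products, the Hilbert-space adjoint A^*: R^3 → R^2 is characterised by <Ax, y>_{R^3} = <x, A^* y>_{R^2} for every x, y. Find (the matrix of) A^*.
A^* = A^T =
[[-1, 2, 0],
 [3, -2, 1]]

For real matrices with standard dot products, the defining identity <Ax, y> = <x, A^* y> gives (Ax)^T y = x^T (A^*) y, i.e. x^T A^T y = x^T (A^*) y. Since this holds for all x, y, we must have A^* = A^T. Therefore
A^* =
[[-1, 2, 0],
 [3, -2, 1]].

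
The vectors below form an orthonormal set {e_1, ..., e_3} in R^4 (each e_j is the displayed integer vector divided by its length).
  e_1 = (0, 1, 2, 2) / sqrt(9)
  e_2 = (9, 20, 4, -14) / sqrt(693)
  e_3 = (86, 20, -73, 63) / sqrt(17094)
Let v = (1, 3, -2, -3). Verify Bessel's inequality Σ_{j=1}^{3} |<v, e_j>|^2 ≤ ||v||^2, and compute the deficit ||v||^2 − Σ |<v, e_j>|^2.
Σ |<v, e_j>|^2 = 4745/222; ||v||^2 = 23; deficit = 361/222

Write each e_j = u_j / sqrt(<u_j, u_j>) where u_j is the displayed integer vector. Then <v, e_j> = <v, u_j> / sqrt(<u_j, u_j>), so |<v, e_j>|^2 = <v, u_j>^2 / <u_j, u_j>.
Coefficients: <v, e_1> = -7/sqrt(9), <v, e_2> = 103/sqrt(693), <v, e_3> = 103/sqrt(17094).
Square and sum: Σ |<v, e_j>|^2 = 4745/222.
Compute ||v||^2 = v·v = 23.
Deficit = 23 − 4745/222 = 361/222 ≥ 0, confirming Bessel's inequality. (The deficit equals ||v − Σ <v,e_j> e_j||^2, the squared distance from v to span{e_j}.)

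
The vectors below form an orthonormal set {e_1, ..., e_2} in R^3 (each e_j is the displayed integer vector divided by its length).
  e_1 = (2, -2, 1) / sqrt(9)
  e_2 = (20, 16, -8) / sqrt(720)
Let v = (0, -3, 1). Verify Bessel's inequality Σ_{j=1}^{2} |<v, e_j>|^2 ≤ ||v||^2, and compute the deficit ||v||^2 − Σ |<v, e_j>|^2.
Σ |<v, e_j>|^2 = 49/5; ||v||^2 = 10; deficit = 1/5

Write each e_j = u_j / sqrt(<u_j, u_j>) where u_j is the displayed integer vector. Then <v, e_j> = <v, u_j> / sqrt(<u_j, u_j>), so |<v, e_j>|^2 = <v, u_j>^2 / <u_j, u_j>.
Coefficients: <v, e_1> = 7/sqrt(9), <v, e_2> = -56/sqrt(720).
Square and sum: Σ |<v, e_j>|^2 = 49/5.
Compute ||v||^2 = v·v = 10.
Deficit = 10 − 49/5 = 1/5 ≥ 0, confirming Bessel's inequality. (The deficit equals ||v − Σ <v,e_j> e_j||^2, the squared distance from v to span{e_j}.)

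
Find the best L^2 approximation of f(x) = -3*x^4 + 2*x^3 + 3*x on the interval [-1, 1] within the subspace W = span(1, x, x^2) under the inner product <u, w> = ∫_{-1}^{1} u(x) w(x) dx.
g(x) = -18*x^2/7 + 21*x/5 + 9/35

The best approximation g ∈ W is the orthogonal projection of f onto W. Writing g = a_0 + a_1 x + a_2 x^2, the coefficients solve the normal equations G · a = b where
  G_{ij} = <φ_i, φ_j> and b_i = <f, φ_i>, with φ_0 = 1, φ_1 = x, φ_2 = x^2.
G =
  [2, 0, 2/3]
  [0, 2/3, 0]
  [2/3, 0, 2/5],
b = (-6/5, 14/5, -6/7).
Solving gives a_0 = 9/35, a_1 = 21/5, a_2 = -18/7, so
  g(x) = -18*x^2/7 + 21*x/5 + 9/35.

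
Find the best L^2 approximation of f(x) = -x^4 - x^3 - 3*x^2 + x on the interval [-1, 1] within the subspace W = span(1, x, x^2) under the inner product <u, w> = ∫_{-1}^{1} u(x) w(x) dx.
g(x) = -27*x^2/7 + 2*x/5 + 3/35

The best approximation g ∈ W is the orthogonal projection of f onto W. Writing g = a_0 + a_1 x + a_2 x^2, the coefficients solve the normal equations G · a = b where
  G_{ij} = <φ_i, φ_j> and b_i = <f, φ_i>, with φ_0 = 1, φ_1 = x, φ_2 = x^2.
G =
  [2, 0, 2/3]
  [0, 2/3, 0]
  [2/3, 0, 2/5],
b = (-12/5, 4/15, -52/35).
Solving gives a_0 = 3/35, a_1 = 2/5, a_2 = -27/7, so
  g(x) = -27*x^2/7 + 2*x/5 + 3/35.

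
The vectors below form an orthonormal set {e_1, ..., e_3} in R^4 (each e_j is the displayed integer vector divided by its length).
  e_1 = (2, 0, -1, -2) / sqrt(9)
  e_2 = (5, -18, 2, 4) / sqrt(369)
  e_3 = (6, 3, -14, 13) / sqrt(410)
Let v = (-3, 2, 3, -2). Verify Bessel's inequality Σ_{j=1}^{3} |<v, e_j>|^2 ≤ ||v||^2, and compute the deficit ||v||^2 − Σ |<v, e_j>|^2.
Σ |<v, e_j>|^2 = 26; ||v||^2 = 26; deficit = 0

Write each e_j = u_j / sqrt(<u_j, u_j>) where u_j is the displayed integer vector. Then <v, e_j> = <v, u_j> / sqrt(<u_j, u_j>), so |<v, e_j>|^2 = <v, u_j>^2 / <u_j, u_j>.
Coefficients: <v, e_1> = -5/sqrt(9), <v, e_2> = -53/sqrt(369), <v, e_3> = -80/sqrt(410).
Square and sum: Σ |<v, e_j>|^2 = 26.
Compute ||v||^2 = v·v = 26.
Deficit = 26 − 26 = 0 ≥ 0, confirming Bessel's inequality. (The deficit equals ||v − Σ <v,e_j> e_j||^2, the squared distance from v to span{e_j}.)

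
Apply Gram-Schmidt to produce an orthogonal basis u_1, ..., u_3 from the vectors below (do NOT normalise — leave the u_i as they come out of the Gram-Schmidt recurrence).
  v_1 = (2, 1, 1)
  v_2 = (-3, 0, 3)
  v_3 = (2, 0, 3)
Orthogonal basis:
  u_1 = (2, 1, 1)
  u_2 = (-2, 1/2, 7/2)
  u_3 = (5/11, -15/11, 5/11)

Apply the Gram-Schmidt recurrence
  u_1 = v_1
  u_i = v_i − Σ_{j<i} ((v_i · u_j) / (u_j · u_j)) · u_j.

Step by step this gives:
  u_1 = (2, 1, 1)
  u_2 = (-2, 1/2, 7/2)
  u_3 = (5/11, -15/11, 5/11)

Orthogonality check:
  u_2 · u_1 = 0 (should be 0)
  u_3 · u_1 = 0 (should be 0)
  u_3 · u_2 = 0 (should be 0)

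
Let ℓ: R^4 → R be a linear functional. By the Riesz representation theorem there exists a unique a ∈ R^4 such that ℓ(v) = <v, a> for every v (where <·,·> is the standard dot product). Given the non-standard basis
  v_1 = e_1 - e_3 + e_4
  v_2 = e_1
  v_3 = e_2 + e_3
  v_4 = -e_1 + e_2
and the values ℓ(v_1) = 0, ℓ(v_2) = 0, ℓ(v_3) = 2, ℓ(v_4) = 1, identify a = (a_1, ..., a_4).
a = (0, 1, 1, 1)

Write a = (a_1, ..., a_4) in the standard basis. For each basis vector v_i, ℓ(v_i) = <v_i, a> is a linear equation in the a_j's. Collect the n equations into a matrix system V a = ℓ, where row i of V is v_i (expressed in the standard basis). Since V is invertible (lower-triangular with 1s on the diagonal, up to permutation), solve by back-substitution:
  V =
[[1, 0, -1, 1],
 [1, 0, 0, 0],
 [0, 1, 1, 0],
 [-1, 1, 0, 0]]
  V a = (0, 0, 2, 1)
Solving gives a = (0, 1, 1, 1).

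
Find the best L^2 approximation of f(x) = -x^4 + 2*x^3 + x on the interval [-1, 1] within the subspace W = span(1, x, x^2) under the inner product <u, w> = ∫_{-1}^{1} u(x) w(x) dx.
g(x) = -6*x^2/7 + 11*x/5 + 3/35

The best approximation g ∈ W is the orthogonal projection of f onto W. Writing g = a_0 + a_1 x + a_2 x^2, the coefficients solve the normal equations G · a = b where
  G_{ij} = <φ_i, φ_j> and b_i = <f, φ_i>, with φ_0 = 1, φ_1 = x, φ_2 = x^2.
G =
  [2, 0, 2/3]
  [0, 2/3, 0]
  [2/3, 0, 2/5],
b = (-2/5, 22/15, -2/7).
Solving gives a_0 = 3/35, a_1 = 11/5, a_2 = -6/7, so
  g(x) = -6*x^2/7 + 11*x/5 + 3/35.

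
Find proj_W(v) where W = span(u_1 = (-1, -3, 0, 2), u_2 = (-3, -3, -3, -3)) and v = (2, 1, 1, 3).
proj_W(v) = (41/26, 23/26, 25/13, 34/13)

Set up U = [u_1 | ... | u_2] ∈ R^(4×2). The projector onto W = col(U) is P = U (U^T U)^(-1) U^T.
Compute U^T U =
  [14, 6]
  [6, 36],
and U^T v = (1, -21).
Solve U^T U · c = U^T v for the coefficients: c = (9/26, -25/39). The projection is proj_W(v) = U c.
Check: (v - proj_W(v)) · u_1 = 0  (should be 0).
Check: (v - proj_W(v)) · u_2 = 0  (should be 0).
Result: proj_W(v) = (41/26, 23/26, 25/13, 34/13).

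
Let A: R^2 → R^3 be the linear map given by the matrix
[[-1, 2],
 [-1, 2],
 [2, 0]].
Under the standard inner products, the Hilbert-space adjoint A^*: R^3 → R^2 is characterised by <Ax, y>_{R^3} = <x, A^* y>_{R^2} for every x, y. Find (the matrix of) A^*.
A^* = A^T =
[[-1, -1, 2],
 [2, 2, 0]]

For real matrices with standard dot products, the defining identity <Ax, y> = <x, A^* y> gives (Ax)^T y = x^T (A^*) y, i.e. x^T A^T y = x^T (A^*) y. Since this holds for all x, y, we must have A^* = A^T. Therefore
A^* =
[[-1, -1, 2],
 [2, 2, 0]].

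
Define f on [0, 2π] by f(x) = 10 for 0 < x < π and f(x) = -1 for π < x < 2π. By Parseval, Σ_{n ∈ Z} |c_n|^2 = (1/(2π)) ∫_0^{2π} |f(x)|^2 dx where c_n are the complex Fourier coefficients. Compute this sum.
Σ |c_n|^2 = 101/2

Parseval equates the L^2 energy of f (normalised by 1/(2π)) with the ℓ^2 sum of its Fourier coefficients: (1/(2π)) ∫_0^{2π} |f|^2 = Σ |c_n|^2.
Compute the left side: (1/(2π)) [∫_0^π 10^2 dx + ∫_π^{2π} (-1)^2 dx] = (1/(2π)) · (100π + 1π) = (100 + 1)/2 = 101/2.
So Σ_{n ∈ Z} |c_n|^2 = 101/2.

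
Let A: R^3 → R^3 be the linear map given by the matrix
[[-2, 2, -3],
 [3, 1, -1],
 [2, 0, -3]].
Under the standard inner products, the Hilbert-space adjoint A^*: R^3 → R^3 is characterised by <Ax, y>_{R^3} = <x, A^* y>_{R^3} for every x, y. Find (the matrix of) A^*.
A^* = A^T =
[[-2, 3, 2],
 [2, 1, 0],
 [-3, -1, -3]]

For real matrices with standard dot products, the defining identity <Ax, y> = <x, A^* y> gives (Ax)^T y = x^T (A^*) y, i.e. x^T A^T y = x^T (A^*) y. Since this holds for all x, y, we must have A^* = A^T. Therefore
A^* =
[[-2, 3, 2],
 [2, 1, 0],
 [-3, -1, -3]].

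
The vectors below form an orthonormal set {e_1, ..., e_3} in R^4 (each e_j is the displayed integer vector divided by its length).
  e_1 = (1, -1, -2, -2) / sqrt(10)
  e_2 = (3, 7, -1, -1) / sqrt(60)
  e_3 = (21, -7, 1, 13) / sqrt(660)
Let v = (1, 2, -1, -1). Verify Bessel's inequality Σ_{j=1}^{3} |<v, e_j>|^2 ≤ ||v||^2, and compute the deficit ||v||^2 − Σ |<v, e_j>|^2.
Σ |<v, e_j>|^2 = 769/110; ||v||^2 = 7; deficit = 1/110

Write each e_j = u_j / sqrt(<u_j, u_j>) where u_j is the displayed integer vector. Then <v, e_j> = <v, u_j> / sqrt(<u_j, u_j>), so |<v, e_j>|^2 = <v, u_j>^2 / <u_j, u_j>.
Coefficients: <v, e_1> = 3/sqrt(10), <v, e_2> = 19/sqrt(60), <v, e_3> = -7/sqrt(660).
Square and sum: Σ |<v, e_j>|^2 = 769/110.
Compute ||v||^2 = v·v = 7.
Deficit = 7 − 769/110 = 1/110 ≥ 0, confirming Bessel's inequality. (The deficit equals ||v − Σ <v,e_j> e_j||^2, the squared distance from v to span{e_j}.)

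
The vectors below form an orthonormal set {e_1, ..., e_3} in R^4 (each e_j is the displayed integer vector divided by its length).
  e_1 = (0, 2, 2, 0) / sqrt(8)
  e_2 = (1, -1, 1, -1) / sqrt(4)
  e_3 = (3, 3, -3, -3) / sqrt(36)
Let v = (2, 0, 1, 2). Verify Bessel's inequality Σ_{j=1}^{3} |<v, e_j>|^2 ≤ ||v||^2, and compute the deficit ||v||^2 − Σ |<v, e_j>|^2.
Σ |<v, e_j>|^2 = 1; ||v||^2 = 9; deficit = 8

Write each e_j = u_j / sqrt(<u_j, u_j>) where u_j is the displayed integer vector. Then <v, e_j> = <v, u_j> / sqrt(<u_j, u_j>), so |<v, e_j>|^2 = <v, u_j>^2 / <u_j, u_j>.
Coefficients: <v, e_1> = 2/sqrt(8), <v, e_2> = 1/sqrt(4), <v, e_3> = -3/sqrt(36).
Square and sum: Σ |<v, e_j>|^2 = 1.
Compute ||v||^2 = v·v = 9.
Deficit = 9 − 1 = 8 ≥ 0, confirming Bessel's inequality. (The deficit equals ||v − Σ <v,e_j> e_j||^2, the squared distance from v to span{e_j}.)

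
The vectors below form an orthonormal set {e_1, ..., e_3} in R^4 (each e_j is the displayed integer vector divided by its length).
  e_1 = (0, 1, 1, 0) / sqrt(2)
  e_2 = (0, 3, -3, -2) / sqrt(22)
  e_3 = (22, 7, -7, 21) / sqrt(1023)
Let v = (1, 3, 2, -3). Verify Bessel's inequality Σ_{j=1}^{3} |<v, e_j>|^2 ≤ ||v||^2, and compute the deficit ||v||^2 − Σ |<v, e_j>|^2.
Σ |<v, e_j>|^2 = 1610/93; ||v||^2 = 23; deficit = 529/93

Write each e_j = u_j / sqrt(<u_j, u_j>) where u_j is the displayed integer vector. Then <v, e_j> = <v, u_j> / sqrt(<u_j, u_j>), so |<v, e_j>|^2 = <v, u_j>^2 / <u_j, u_j>.
Coefficients: <v, e_1> = 5/sqrt(2), <v, e_2> = 9/sqrt(22), <v, e_3> = -34/sqrt(1023).
Square and sum: Σ |<v, e_j>|^2 = 1610/93.
Compute ||v||^2 = v·v = 23.
Deficit = 23 − 1610/93 = 529/93 ≥ 0, confirming Bessel's inequality. (The deficit equals ||v − Σ <v,e_j> e_j||^2, the squared distance from v to span{e_j}.)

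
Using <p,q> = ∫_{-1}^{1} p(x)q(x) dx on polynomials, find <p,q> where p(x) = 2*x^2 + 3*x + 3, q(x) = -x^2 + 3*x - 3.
<p,q> = -94/5

Expand the product: p(x)·q(x) = -2*x^4 + 3*x^3 - 9.
∫_{-1}^{1} of each monomial x^k gives [2/(k+1) if k even, 0 if k odd]. Integrating term-by-term (or equivalently evaluating the antiderivative F(x) = -2*x^5/5 + 3*x^4/4 - 9*x at the endpoints):
  F(1) − F(−1) = -173/20 − (203/20) = -94/5.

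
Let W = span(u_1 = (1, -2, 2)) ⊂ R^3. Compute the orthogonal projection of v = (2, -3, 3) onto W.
proj_W(v) = (14/9, -28/9, 28/9)

Set up U = [u_1 | ... | u_1] ∈ R^(3×1). The projector onto W = col(U) is P = U (U^T U)^(-1) U^T.
Compute U^T U =
  [9],
and U^T v = (14).
Solve U^T U · c = U^T v for the coefficients: c = (14/9). The projection is proj_W(v) = U c.
Check: (v - proj_W(v)) · u_1 = 0  (should be 0).
Result: proj_W(v) = (14/9, -28/9, 28/9).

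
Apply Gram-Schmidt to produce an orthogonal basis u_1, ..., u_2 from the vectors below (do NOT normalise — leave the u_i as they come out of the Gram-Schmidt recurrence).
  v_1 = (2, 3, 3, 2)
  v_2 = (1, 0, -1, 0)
Orthogonal basis:
  u_1 = (2, 3, 3, 2)
  u_2 = (14/13, 3/26, -23/26, 1/13)

Apply the Gram-Schmidt recurrence
  u_1 = v_1
  u_i = v_i − Σ_{j<i} ((v_i · u_j) / (u_j · u_j)) · u_j.

Step by step this gives:
  u_1 = (2, 3, 3, 2)
  u_2 = (14/13, 3/26, -23/26, 1/13)

Orthogonality check:
  u_2 · u_1 = 0 (should be 0)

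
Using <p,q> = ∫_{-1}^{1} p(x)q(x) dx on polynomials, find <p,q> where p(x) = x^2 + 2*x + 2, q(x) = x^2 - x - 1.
<p,q> = -64/15

Expand the product: p(x)·q(x) = x^4 + x^3 - x^2 - 4*x - 2.
∫_{-1}^{1} of each monomial x^k gives [2/(k+1) if k even, 0 if k odd]. Integrating term-by-term (or equivalently evaluating the antiderivative F(x) = x^5/5 + x^4/4 - x^3/3 - 2*x^2 - 2*x at the endpoints):
  F(1) − F(−1) = -233/60 − (23/60) = -64/15.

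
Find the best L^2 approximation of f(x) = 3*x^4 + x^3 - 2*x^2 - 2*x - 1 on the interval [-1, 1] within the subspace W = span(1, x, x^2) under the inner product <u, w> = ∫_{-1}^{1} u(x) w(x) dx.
g(x) = 4*x^2/7 - 7*x/5 - 44/35

The best approximation g ∈ W is the orthogonal projection of f onto W. Writing g = a_0 + a_1 x + a_2 x^2, the coefficients solve the normal equations G · a = b where
  G_{ij} = <φ_i, φ_j> and b_i = <f, φ_i>, with φ_0 = 1, φ_1 = x, φ_2 = x^2.
G =
  [2, 0, 2/3]
  [0, 2/3, 0]
  [2/3, 0, 2/5],
b = (-32/15, -14/15, -64/105).
Solving gives a_0 = -44/35, a_1 = -7/5, a_2 = 4/7, so
  g(x) = 4*x^2/7 - 7*x/5 - 44/35.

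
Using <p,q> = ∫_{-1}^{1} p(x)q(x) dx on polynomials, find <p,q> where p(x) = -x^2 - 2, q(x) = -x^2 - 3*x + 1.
<p,q> = -44/15

Expand the product: p(x)·q(x) = x^4 + 3*x^3 + x^2 + 6*x - 2.
∫_{-1}^{1} of each monomial x^k gives [2/(k+1) if k even, 0 if k odd]. Integrating term-by-term (or equivalently evaluating the antiderivative F(x) = x^5/5 + 3*x^4/4 + x^3/3 + 3*x^2 - 2*x at the endpoints):
  F(1) − F(−1) = 137/60 − (313/60) = -44/15.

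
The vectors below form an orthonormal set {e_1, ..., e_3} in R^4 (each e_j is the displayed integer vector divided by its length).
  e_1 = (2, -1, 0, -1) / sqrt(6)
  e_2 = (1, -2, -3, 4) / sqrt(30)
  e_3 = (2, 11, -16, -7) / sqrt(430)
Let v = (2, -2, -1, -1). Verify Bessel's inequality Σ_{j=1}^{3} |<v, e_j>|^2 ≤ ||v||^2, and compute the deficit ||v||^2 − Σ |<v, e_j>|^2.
Σ |<v, e_j>|^2 = 779/86; ||v||^2 = 10; deficit = 81/86

Write each e_j = u_j / sqrt(<u_j, u_j>) where u_j is the displayed integer vector. Then <v, e_j> = <v, u_j> / sqrt(<u_j, u_j>), so |<v, e_j>|^2 = <v, u_j>^2 / <u_j, u_j>.
Coefficients: <v, e_1> = 7/sqrt(6), <v, e_2> = 5/sqrt(30), <v, e_3> = 5/sqrt(430).
Square and sum: Σ |<v, e_j>|^2 = 779/86.
Compute ||v||^2 = v·v = 10.
Deficit = 10 − 779/86 = 81/86 ≥ 0, confirming Bessel's inequality. (The deficit equals ||v − Σ <v,e_j> e_j||^2, the squared distance from v to span{e_j}.)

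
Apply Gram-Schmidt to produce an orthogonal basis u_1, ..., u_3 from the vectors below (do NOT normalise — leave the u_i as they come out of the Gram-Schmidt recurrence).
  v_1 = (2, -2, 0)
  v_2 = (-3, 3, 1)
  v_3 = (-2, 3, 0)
Orthogonal basis:
  u_1 = (2, -2, 0)
  u_2 = (0, 0, 1)
  u_3 = (1/2, 1/2, 0)

Apply the Gram-Schmidt recurrence
  u_1 = v_1
  u_i = v_i − Σ_{j<i} ((v_i · u_j) / (u_j · u_j)) · u_j.

Step by step this gives:
  u_1 = (2, -2, 0)
  u_2 = (0, 0, 1)
  u_3 = (1/2, 1/2, 0)

Orthogonality check:
  u_2 · u_1 = 0 (should be 0)
  u_3 · u_1 = 0 (should be 0)
  u_3 · u_2 = 0 (should be 0)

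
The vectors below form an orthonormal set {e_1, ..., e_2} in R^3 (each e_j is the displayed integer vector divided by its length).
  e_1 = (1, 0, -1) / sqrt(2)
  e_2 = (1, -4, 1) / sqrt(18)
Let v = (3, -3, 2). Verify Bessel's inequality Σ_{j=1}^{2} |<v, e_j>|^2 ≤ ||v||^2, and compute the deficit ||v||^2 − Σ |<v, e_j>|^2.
Σ |<v, e_j>|^2 = 149/9; ||v||^2 = 22; deficit = 49/9

Write each e_j = u_j / sqrt(<u_j, u_j>) where u_j is the displayed integer vector. Then <v, e_j> = <v, u_j> / sqrt(<u_j, u_j>), so |<v, e_j>|^2 = <v, u_j>^2 / <u_j, u_j>.
Coefficients: <v, e_1> = 1/sqrt(2), <v, e_2> = 17/sqrt(18).
Square and sum: Σ |<v, e_j>|^2 = 149/9.
Compute ||v||^2 = v·v = 22.
Deficit = 22 − 149/9 = 49/9 ≥ 0, confirming Bessel's inequality. (The deficit equals ||v − Σ <v,e_j> e_j||^2, the squared distance from v to span{e_j}.)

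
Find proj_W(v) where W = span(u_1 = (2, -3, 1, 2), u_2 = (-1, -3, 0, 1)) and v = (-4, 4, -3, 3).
proj_W(v) = (-347/117, 79/39, -142/117, -17/9)

Set up U = [u_1 | ... | u_2] ∈ R^(4×2). The projector onto W = col(U) is P = U (U^T U)^(-1) U^T.
Compute U^T U =
  [18, 9]
  [9, 11],
and U^T v = (-17, -5).
Solve U^T U · c = U^T v for the coefficients: c = (-142/117, 7/13). The projection is proj_W(v) = U c.
Check: (v - proj_W(v)) · u_1 = 0  (should be 0).
Check: (v - proj_W(v)) · u_2 = 0  (should be 0).
Result: proj_W(v) = (-347/117, 79/39, -142/117, -17/9).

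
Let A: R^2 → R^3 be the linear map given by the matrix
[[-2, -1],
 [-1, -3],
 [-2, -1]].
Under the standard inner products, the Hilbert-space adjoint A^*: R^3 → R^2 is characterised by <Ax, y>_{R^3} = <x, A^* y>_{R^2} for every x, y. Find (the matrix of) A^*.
A^* = A^T =
[[-2, -1, -2],
 [-1, -3, -1]]

For real matrices with standard dot products, the defining identity <Ax, y> = <x, A^* y> gives (Ax)^T y = x^T (A^*) y, i.e. x^T A^T y = x^T (A^*) y. Since this holds for all x, y, we must have A^* = A^T. Therefore
A^* =
[[-2, -1, -2],
 [-1, -3, -1]].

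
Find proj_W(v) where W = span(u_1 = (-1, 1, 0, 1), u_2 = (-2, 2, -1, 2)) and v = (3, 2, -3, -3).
proj_W(v) = (4/3, -4/3, -3, -4/3)

Set up U = [u_1 | ... | u_2] ∈ R^(4×2). The projector onto W = col(U) is P = U (U^T U)^(-1) U^T.
Compute U^T U =
  [3, 6]
  [6, 13],
and U^T v = (-4, -5).
Solve U^T U · c = U^T v for the coefficients: c = (-22/3, 3). The projection is proj_W(v) = U c.
Check: (v - proj_W(v)) · u_1 = 0  (should be 0).
Check: (v - proj_W(v)) · u_2 = 0  (should be 0).
Result: proj_W(v) = (4/3, -4/3, -3, -4/3).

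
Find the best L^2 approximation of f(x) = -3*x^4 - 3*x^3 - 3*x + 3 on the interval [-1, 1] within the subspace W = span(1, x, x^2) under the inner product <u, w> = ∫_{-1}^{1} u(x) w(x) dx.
g(x) = -18*x^2/7 - 24*x/5 + 114/35

The best approximation g ∈ W is the orthogonal projection of f onto W. Writing g = a_0 + a_1 x + a_2 x^2, the coefficients solve the normal equations G · a = b where
  G_{ij} = <φ_i, φ_j> and b_i = <f, φ_i>, with φ_0 = 1, φ_1 = x, φ_2 = x^2.
G =
  [2, 0, 2/3]
  [0, 2/3, 0]
  [2/3, 0, 2/5],
b = (24/5, -16/5, 8/7).
Solving gives a_0 = 114/35, a_1 = -24/5, a_2 = -18/7, so
  g(x) = -18*x^2/7 - 24*x/5 + 114/35.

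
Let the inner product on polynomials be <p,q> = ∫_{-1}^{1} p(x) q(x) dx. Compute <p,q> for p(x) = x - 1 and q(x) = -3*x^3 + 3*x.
<p,q> = 4/5

Expand the product: p(x)·q(x) = -3*x^4 + 3*x^3 + 3*x^2 - 3*x.
∫_{-1}^{1} of each monomial x^k gives [2/(k+1) if k even, 0 if k odd]. Integrating term-by-term (or equivalently evaluating the antiderivative F(x) = -3*x^5/5 + 3*x^4/4 + x^3 - 3*x^2/2 at the endpoints):
  F(1) − F(−1) = -7/20 − (-23/20) = 4/5.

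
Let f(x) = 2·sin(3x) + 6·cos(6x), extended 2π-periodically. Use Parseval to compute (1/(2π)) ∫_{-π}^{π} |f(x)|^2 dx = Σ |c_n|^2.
Σ |c_n|^2 = 20

Expand |f|^2 and use orthogonality of {sin(nx), cos(mx)} on [-π, π]:
  ∫_{-π}^{π} sin(nx)^2 dx = π, ∫ cos(mx)^2 dx = π, and cross terms integrate to 0.
So ∫_{-π}^{π} f(x)^2 dx = 2^2 · π + 6^2 · π = (4 + 36)π.
Divide by 2π: (4 + 36)/2 = 20.
By Parseval, this equals Σ |c_n|^2.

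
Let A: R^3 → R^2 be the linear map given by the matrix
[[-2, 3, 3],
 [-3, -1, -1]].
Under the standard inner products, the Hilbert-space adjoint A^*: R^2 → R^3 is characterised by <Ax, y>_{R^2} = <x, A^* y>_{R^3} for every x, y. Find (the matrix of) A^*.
A^* = A^T =
[[-2, -3],
 [3, -1],
 [3, -1]]

For real matrices with standard dot products, the defining identity <Ax, y> = <x, A^* y> gives (Ax)^T y = x^T (A^*) y, i.e. x^T A^T y = x^T (A^*) y. Since this holds for all x, y, we must have A^* = A^T. Therefore
A^* =
[[-2, -3],
 [3, -1],
 [3, -1]].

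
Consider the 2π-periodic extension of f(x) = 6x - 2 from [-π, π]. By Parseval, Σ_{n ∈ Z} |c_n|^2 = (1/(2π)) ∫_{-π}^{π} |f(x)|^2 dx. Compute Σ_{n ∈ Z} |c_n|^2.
Σ |c_n|^2 = 12π^2 + 4

Expand and integrate term by term over [-π, π]:
  ∫ (6x)^2 dx = 36·(2π^3/3); ∫ 2·6·(-2)·x dx = 0 (odd integrand); ∫ (-2)^2 dx = 4·2π.
So (1/(2π)) ∫_{-π}^{π} (6x - 2)^2 dx = 36π^2/3 + 4 = 12π^2 + 4.
Parseval ⇒ Σ |c_n|^2 = 12π^2 + 4.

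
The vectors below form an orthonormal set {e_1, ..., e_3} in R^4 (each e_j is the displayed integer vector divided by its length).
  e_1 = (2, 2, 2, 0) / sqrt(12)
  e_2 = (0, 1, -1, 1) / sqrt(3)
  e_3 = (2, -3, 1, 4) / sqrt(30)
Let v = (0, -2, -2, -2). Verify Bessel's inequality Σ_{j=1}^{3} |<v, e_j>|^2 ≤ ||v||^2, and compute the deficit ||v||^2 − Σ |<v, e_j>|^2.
Σ |<v, e_j>|^2 = 36/5; ||v||^2 = 12; deficit = 24/5

Write each e_j = u_j / sqrt(<u_j, u_j>) where u_j is the displayed integer vector. Then <v, e_j> = <v, u_j> / sqrt(<u_j, u_j>), so |<v, e_j>|^2 = <v, u_j>^2 / <u_j, u_j>.
Coefficients: <v, e_1> = -8/sqrt(12), <v, e_2> = -2/sqrt(3), <v, e_3> = -4/sqrt(30).
Square and sum: Σ |<v, e_j>|^2 = 36/5.
Compute ||v||^2 = v·v = 12.
Deficit = 12 − 36/5 = 24/5 ≥ 0, confirming Bessel's inequality. (The deficit equals ||v − Σ <v,e_j> e_j||^2, the squared distance from v to span{e_j}.)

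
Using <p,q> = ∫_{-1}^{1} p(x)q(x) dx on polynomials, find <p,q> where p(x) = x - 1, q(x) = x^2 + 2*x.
<p,q> = 2/3

Expand the product: p(x)·q(x) = x^3 + x^2 - 2*x.
∫_{-1}^{1} of each monomial x^k gives [2/(k+1) if k even, 0 if k odd]. Integrating term-by-term (or equivalently evaluating the antiderivative F(x) = x^4/4 + x^3/3 - x^2 at the endpoints):
  F(1) − F(−1) = -5/12 − (-13/12) = 2/3.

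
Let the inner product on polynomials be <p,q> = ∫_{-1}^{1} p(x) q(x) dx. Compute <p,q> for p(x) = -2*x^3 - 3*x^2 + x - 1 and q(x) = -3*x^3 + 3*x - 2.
<p,q> = 284/35

Expand the product: p(x)·q(x) = 6*x^6 + 9*x^5 - 9*x^4 - 2*x^3 + 9*x^2 - 5*x + 2.
∫_{-1}^{1} of each monomial x^k gives [2/(k+1) if k even, 0 if k odd]. Integrating term-by-term (or equivalently evaluating the antiderivative F(x) = 6*x^7/7 + 3*x^6/2 - 9*x^5/5 - x^4/2 + 3*x^3 - 5*x^2/2 + 2*x at the endpoints):
  F(1) − F(−1) = 179/70 − (-389/70) = 284/35.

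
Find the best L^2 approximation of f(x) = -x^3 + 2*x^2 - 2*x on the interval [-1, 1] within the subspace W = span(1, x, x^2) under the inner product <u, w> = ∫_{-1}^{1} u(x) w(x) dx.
g(x) = 2*x^2 - 13*x/5

The best approximation g ∈ W is the orthogonal projection of f onto W. Writing g = a_0 + a_1 x + a_2 x^2, the coefficients solve the normal equations G · a = b where
  G_{ij} = <φ_i, φ_j> and b_i = <f, φ_i>, with φ_0 = 1, φ_1 = x, φ_2 = x^2.
G =
  [2, 0, 2/3]
  [0, 2/3, 0]
  [2/3, 0, 2/5],
b = (4/3, -26/15, 4/5).
Solving gives a_0 = 0, a_1 = -13/5, a_2 = 2, so
  g(x) = 2*x^2 - 13*x/5.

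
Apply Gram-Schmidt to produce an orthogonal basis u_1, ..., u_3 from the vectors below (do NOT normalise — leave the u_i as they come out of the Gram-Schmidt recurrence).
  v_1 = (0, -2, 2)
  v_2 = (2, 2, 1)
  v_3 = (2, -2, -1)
Orthogonal basis:
  u_1 = (0, -2, 2)
  u_2 = (2, 3/2, 3/2)
  u_3 = (36/17, -24/17, -24/17)

Apply the Gram-Schmidt recurrence
  u_1 = v_1
  u_i = v_i − Σ_{j<i} ((v_i · u_j) / (u_j · u_j)) · u_j.

Step by step this gives:
  u_1 = (0, -2, 2)
  u_2 = (2, 3/2, 3/2)
  u_3 = (36/17, -24/17, -24/17)

Orthogonality check:
  u_2 · u_1 = 0 (should be 0)
  u_3 · u_1 = 0 (should be 0)
  u_3 · u_2 = 0 (should be 0)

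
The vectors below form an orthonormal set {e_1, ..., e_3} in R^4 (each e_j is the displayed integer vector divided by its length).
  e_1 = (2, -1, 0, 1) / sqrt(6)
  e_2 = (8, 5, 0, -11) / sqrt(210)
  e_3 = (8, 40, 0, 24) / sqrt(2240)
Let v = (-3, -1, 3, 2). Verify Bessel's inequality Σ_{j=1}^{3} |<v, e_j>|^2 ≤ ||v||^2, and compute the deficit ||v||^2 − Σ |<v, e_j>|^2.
Σ |<v, e_j>|^2 = 14; ||v||^2 = 23; deficit = 9

Write each e_j = u_j / sqrt(<u_j, u_j>) where u_j is the displayed integer vector. Then <v, e_j> = <v, u_j> / sqrt(<u_j, u_j>), so |<v, e_j>|^2 = <v, u_j>^2 / <u_j, u_j>.
Coefficients: <v, e_1> = -3/sqrt(6), <v, e_2> = -51/sqrt(210), <v, e_3> = -16/sqrt(2240).
Square and sum: Σ |<v, e_j>|^2 = 14.
Compute ||v||^2 = v·v = 23.
Deficit = 23 − 14 = 9 ≥ 0, confirming Bessel's inequality. (The deficit equals ||v − Σ <v,e_j> e_j||^2, the squared distance from v to span{e_j}.)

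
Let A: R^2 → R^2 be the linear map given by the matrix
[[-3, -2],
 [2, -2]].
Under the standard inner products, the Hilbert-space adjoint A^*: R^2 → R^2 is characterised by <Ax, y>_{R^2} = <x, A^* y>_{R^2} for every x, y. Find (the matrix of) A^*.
A^* = A^T =
[[-3, 2],
 [-2, -2]]

For real matrices with standard dot products, the defining identity <Ax, y> = <x, A^* y> gives (Ax)^T y = x^T (A^*) y, i.e. x^T A^T y = x^T (A^*) y. Since this holds for all x, y, we must have A^* = A^T. Therefore
A^* =
[[-3, 2],
 [-2, -2]].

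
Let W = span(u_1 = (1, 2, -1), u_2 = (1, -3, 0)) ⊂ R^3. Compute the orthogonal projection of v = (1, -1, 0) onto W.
proj_W(v) = (29/35, -37/35, -2/7)

Set up U = [u_1 | ... | u_2] ∈ R^(3×2). The projector onto W = col(U) is P = U (U^T U)^(-1) U^T.
Compute U^T U =
  [6, -5]
  [-5, 10],
and U^T v = (-1, 4).
Solve U^T U · c = U^T v for the coefficients: c = (2/7, 19/35). The projection is proj_W(v) = U c.
Check: (v - proj_W(v)) · u_1 = 0  (should be 0).
Check: (v - proj_W(v)) · u_2 = 0  (should be 0).
Result: proj_W(v) = (29/35, -37/35, -2/7).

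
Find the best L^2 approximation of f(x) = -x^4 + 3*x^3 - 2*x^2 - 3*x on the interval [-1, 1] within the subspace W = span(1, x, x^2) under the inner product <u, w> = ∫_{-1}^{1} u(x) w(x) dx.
g(x) = -20*x^2/7 - 6*x/5 + 3/35

The best approximation g ∈ W is the orthogonal projection of f onto W. Writing g = a_0 + a_1 x + a_2 x^2, the coefficients solve the normal equations G · a = b where
  G_{ij} = <φ_i, φ_j> and b_i = <f, φ_i>, with φ_0 = 1, φ_1 = x, φ_2 = x^2.
G =
  [2, 0, 2/3]
  [0, 2/3, 0]
  [2/3, 0, 2/5],
b = (-26/15, -4/5, -38/35).
Solving gives a_0 = 3/35, a_1 = -6/5, a_2 = -20/7, so
  g(x) = -20*x^2/7 - 6*x/5 + 3/35.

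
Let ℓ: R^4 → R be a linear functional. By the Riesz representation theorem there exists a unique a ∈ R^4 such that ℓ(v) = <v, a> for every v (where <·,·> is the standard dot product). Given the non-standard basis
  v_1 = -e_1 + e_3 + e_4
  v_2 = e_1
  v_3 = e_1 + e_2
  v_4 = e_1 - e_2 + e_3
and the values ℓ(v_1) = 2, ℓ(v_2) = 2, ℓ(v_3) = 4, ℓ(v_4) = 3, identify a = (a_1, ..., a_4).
a = (2, 2, 3, 1)

Write a = (a_1, ..., a_4) in the standard basis. For each basis vector v_i, ℓ(v_i) = <v_i, a> is a linear equation in the a_j's. Collect the n equations into a matrix system V a = ℓ, where row i of V is v_i (expressed in the standard basis). Since V is invertible (lower-triangular with 1s on the diagonal, up to permutation), solve by back-substitution:
  V =
[[-1, 0, 1, 1],
 [1, 0, 0, 0],
 [1, 1, 0, 0],
 [1, -1, 1, 0]]
  V a = (2, 2, 4, 3)
Solving gives a = (2, 2, 3, 1).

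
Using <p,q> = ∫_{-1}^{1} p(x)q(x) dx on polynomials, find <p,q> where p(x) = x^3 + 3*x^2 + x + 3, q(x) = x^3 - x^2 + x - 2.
<p,q> = -1832/105

Expand the product: p(x)·q(x) = x^6 + 2*x^5 - x^4 + 3*x^3 - 8*x^2 + x - 6.
∫_{-1}^{1} of each monomial x^k gives [2/(k+1) if k even, 0 if k odd]. Integrating term-by-term (or equivalently evaluating the antiderivative F(x) = x^7/7 + x^6/3 - x^5/5 + 3*x^4/4 - 8*x^3/3 + x^2/2 - 6*x at the endpoints):
  F(1) − F(−1) = -2999/420 − (1443/140) = -1832/105.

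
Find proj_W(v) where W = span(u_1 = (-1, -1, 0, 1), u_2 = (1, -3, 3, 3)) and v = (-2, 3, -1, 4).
proj_W(v) = (-115/59, -31/59, -63/59, 31/59)

Set up U = [u_1 | ... | u_2] ∈ R^(4×2). The projector onto W = col(U) is P = U (U^T U)^(-1) U^T.
Compute U^T U =
  [3, 5]
  [5, 28],
and U^T v = (3, -2).
Solve U^T U · c = U^T v for the coefficients: c = (94/59, -21/59). The projection is proj_W(v) = U c.
Check: (v - proj_W(v)) · u_1 = 0  (should be 0).
Check: (v - proj_W(v)) · u_2 = 0  (should be 0).
Result: proj_W(v) = (-115/59, -31/59, -63/59, 31/59).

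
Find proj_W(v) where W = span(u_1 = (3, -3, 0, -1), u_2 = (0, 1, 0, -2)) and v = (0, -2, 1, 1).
proj_W(v) = (63/94, -67/47, 0, 121/94)

Set up U = [u_1 | ... | u_2] ∈ R^(4×2). The projector onto W = col(U) is P = U (U^T U)^(-1) U^T.
Compute U^T U =
  [19, -1]
  [-1, 5],
and U^T v = (5, -4).
Solve U^T U · c = U^T v for the coefficients: c = (21/94, -71/94). The projection is proj_W(v) = U c.
Check: (v - proj_W(v)) · u_1 = 0  (should be 0).
Check: (v - proj_W(v)) · u_2 = 0  (should be 0).
Result: proj_W(v) = (63/94, -67/47, 0, 121/94).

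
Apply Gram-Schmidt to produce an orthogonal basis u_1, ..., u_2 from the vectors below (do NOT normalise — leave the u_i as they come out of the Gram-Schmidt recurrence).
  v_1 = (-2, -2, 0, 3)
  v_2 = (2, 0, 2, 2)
Orthogonal basis:
  u_1 = (-2, -2, 0, 3)
  u_2 = (38/17, 4/17, 2, 28/17)

Apply the Gram-Schmidt recurrence
  u_1 = v_1
  u_i = v_i − Σ_{j<i} ((v_i · u_j) / (u_j · u_j)) · u_j.

Step by step this gives:
  u_1 = (-2, -2, 0, 3)
  u_2 = (38/17, 4/17, 2, 28/17)

Orthogonality check:
  u_2 · u_1 = 0 (should be 0)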